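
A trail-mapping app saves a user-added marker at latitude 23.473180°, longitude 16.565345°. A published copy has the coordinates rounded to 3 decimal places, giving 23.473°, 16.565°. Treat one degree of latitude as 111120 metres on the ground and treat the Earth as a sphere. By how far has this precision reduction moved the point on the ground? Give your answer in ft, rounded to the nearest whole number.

Δlat = 23.473180 − 23.473 = +0.000180°; Δlon = 16.565345 − 16.565 = +0.000345°.
North–south shift: 0.000180 × 111120 = 20.0016 m.
East–west at this latitude: 0.000345° × 111120 × cos 23.473° ≈ 0.000345 × 101925 = 35.164 m.
Distance: √(20.0016² + 35.164²) ≈ 40.4545 m.
In feet: 40.4545 m ÷ 0.3048 ≈ 132.72 ft.

133 ft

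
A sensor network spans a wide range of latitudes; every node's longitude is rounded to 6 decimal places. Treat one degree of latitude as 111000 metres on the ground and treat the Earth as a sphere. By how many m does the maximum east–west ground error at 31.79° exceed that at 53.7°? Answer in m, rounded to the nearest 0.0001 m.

Rounding to 6 decimal places leaves the longitude within ±5e-07° of the true value.
At 31.79°: 5e-07° × 111000 × cos 31.79° = 5e-07 × 111000 × 0.8500 ≈ 0.047174 m.
Error at 53.7° = 5e-07° × 111000 × cos 53.7° ≈ 0.0555 × 0.5920 = 0.032857 m.
So the lower-latitude error exceeds the higher by 0.047174 − 0.032857 = 0.014317 m.

0.0143 m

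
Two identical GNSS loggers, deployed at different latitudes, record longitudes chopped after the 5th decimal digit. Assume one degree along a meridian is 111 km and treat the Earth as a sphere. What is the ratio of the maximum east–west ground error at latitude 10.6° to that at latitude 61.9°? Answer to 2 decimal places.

2.09

Truncating at 5 decimal places can drop up to a full unit in the last place, so the longitude may be off by as much as 1e-05°.
Error at 10.6° = 1e-05° × 111000 × cos 10.6° ≈ 1.11 × 0.9829 = 1.0911 m.
At 61.9°: 1e-05° × 111000 × cos 61.9° = 1e-05 × 111000 × 0.4710 ≈ 0.52282 m.
The ratio reduces to cos 10.6° / cos 61.9° = 0.9829/0.4710 ≈ 2.0869.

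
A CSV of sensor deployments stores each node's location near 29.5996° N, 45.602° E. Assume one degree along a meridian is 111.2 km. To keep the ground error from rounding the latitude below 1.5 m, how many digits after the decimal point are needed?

5 decimal places

One degree of latitude covers 111200 m.
N decimal places → at most half a unit in the last place, 0.5 × 10⁻ᴺ° = 111200/2 × 10⁻ᴺ m.
Setting 55600 × 10⁻ᴺ ≤ 1.5 gives 10ᴺ ≥ 3.707e+04, i.e. N ≥ 4.57.
N = 4 would give 5.56 m (too coarse); N = 5 gives 0.556 m ≤ 1.5 m.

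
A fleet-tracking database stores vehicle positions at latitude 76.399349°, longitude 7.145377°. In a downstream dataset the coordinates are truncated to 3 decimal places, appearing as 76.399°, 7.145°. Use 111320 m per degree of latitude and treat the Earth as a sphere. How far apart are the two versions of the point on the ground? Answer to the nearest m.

Δlat = 76.399349 − 76.399 = +0.000349°; Δlon = 7.145377 − 7.145 = +0.000377°.
N–S: 0.000349° × 111320 m/° = 38.8507 m.
East–west at this latitude: 0.000377° × 111320 × cos 76.399° ≈ 0.000377 × 26177.9 = 9.86907 m.
Distance: √(38.8507² + 9.86907²) ≈ 40.0846 m.

40 m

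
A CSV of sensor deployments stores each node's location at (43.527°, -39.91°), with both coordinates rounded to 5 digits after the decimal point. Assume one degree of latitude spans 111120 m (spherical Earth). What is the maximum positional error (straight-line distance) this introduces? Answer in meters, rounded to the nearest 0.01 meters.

Rounding to 5 decimal places leaves each coordinate within ±5e-06° of the true value.
North–south component: 5e-06° × 111120 = 0.5556 m.
East–west component at 43.527°: 5e-06° × 111120 × cos 43.527° ≈ 5e-06 × 80567.5 ≈ 0.402838 m.
Worst case both components are at the extreme and orthogonal: √(0.5556² + 0.402838²) ≈ 0.686272 m.

0.69 meters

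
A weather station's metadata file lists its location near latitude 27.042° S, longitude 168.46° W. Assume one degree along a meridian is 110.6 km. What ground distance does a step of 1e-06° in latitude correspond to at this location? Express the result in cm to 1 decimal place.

11.1 cm

1e-06° × 110600 m/° = 0.1106 m.
That is 0.1106 m = 11.06 cm.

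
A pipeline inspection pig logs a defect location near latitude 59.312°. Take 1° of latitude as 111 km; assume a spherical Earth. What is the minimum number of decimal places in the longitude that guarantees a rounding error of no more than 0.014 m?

7 decimal places

At 59.312° one degree of longitude covers 111000 × cos 59.312° ≈ 111000 × 0.5104 ≈ 56650.3 m.
N decimal places → at most half a unit in the last place, 0.5 × 10⁻ᴺ° = 56650.3/2 × 10⁻ᴺ m.
Setting 28325.1 × 10⁻ᴺ ≤ 0.014 gives 10ᴺ ≥ 2.023e+06, i.e. N ≥ 6.31.
N = 6 would give 0.0283 m (too coarse); N = 7 gives 0.00283 m ≤ 0.014 m.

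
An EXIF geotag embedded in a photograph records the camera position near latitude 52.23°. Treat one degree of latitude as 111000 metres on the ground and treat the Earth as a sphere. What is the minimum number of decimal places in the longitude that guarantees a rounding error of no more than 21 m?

4 decimal places

At 52.23° one degree of longitude covers 111000 × cos 52.23° ≈ 111000 × 0.6125 ≈ 67986.8 m.
Rounding to N decimal places gives at most 0.5 × 10⁻ᴺ degrees of error, i.e. 0.5 × 10⁻ᴺ × 67986.8 m.
Need 0.5 × 67986.8 × 10⁻ᴺ ≤ 21 → 10⁻ᴺ ≤ 6.178e-04, so N ≥ 3.21.
N = 3 would give 34 m (too coarse); N = 4 gives 3.4 m ≤ 21 m.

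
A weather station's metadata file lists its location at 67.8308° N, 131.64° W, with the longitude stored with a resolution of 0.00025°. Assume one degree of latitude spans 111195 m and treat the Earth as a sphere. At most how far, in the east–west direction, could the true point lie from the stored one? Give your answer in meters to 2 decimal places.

With a 0.00025° grid the true value lies within half a step, ±0.00025°/2 = ±0.000125°, of the stored one.
Parallels shrink by cos φ, so at 67.8308° a degree of longitude is 111195 × 0.3773 ≈ 41958.7 m.
So at most 0.000125° × 41958.7 ≈ 5.24483 m east–west.

5.24 meters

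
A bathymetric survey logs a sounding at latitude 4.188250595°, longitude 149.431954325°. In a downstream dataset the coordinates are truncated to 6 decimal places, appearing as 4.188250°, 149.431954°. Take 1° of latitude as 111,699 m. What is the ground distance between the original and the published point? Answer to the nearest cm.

Δlat = 4.188250595 − 4.188250 = +0.000000595°; Δlon = 149.431954325 − 149.431954 = +0.000000325°.
N–S: 0.000000595° × 111699 m/° = 0.0664609 m.
E–W at 4.18825°: 0.000000325° × 111699 × cos 4.18825° = 0.000000325 × 111699 × 0.9973 ≈ 0.0362052 m.
Distance: √(0.0664609² + 0.0362052²) ≈ 0.0756827 m.
That is 0.0756827 m = 7.5683 cm.

8 cm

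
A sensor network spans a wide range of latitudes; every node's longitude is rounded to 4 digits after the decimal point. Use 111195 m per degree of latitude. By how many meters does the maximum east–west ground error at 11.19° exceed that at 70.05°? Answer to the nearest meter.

4 meters

Rounding to 4 decimal places leaves the longitude within ±5e-05° of the true value.
At 11.19°: 5e-05° × 111195 × cos 11.19° = 5e-05 × 111195 × 0.9810 ≈ 5.4541 m.
At 70.05°: 5e-05° × 111195 × cos 70.05° = 5e-05 × 111195 × 0.3412 ≈ 1.897 m.
Difference: 5.4541 − 1.897 = 3.5571 m.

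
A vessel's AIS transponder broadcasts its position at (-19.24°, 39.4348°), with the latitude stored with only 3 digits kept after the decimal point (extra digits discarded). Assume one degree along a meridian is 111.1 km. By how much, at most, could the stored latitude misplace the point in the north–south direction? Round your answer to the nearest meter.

Truncating at 3 decimal places can drop up to a full unit in the last place, so the latitude may be off by as much as 0.001°.
North–south distance: 0.001° × 111100 m/° = 111.1 m.

111 meters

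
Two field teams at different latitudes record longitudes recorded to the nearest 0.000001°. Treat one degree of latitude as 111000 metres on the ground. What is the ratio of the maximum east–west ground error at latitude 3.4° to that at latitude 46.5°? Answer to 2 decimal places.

Rounding to 6 decimal places leaves the longitude within ±5e-07° of the true value.
Error at 3.4° = 5e-07° × 111000 × cos 3.4° ≈ 0.0555 × 0.9982 = 0.055402 m.
At 46.5°: 5e-07° × 111000 × cos 46.5° = 5e-07 × 111000 × 0.6884 ≈ 0.038204 m.
Ratio: 0.055402 / 0.038204 = cos 3.4° / cos 46.5° ≈ 1.4502.

1.45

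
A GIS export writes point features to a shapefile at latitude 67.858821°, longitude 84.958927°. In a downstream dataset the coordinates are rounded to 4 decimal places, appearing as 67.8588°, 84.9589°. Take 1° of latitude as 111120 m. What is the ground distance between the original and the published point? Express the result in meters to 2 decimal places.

The latitude changed by +0.000021° and the longitude by +0.000027°.
North–south shift: 0.000021 × 111120 = 2.33352 m.
East–west at this latitude: 0.000027° × 111120 × cos 67.8588° ≈ 0.000027 × 41880.1 = 1.13076 m.
Hypotenuse of the two orthogonal shifts: √(2.33352² + 1.13076²) = 2.59306 m.

2.59 meters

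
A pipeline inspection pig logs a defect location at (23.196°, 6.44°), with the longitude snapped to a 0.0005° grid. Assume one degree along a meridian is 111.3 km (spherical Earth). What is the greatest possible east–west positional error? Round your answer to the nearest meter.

26 meters

With a 0.0005° grid the true value lies within half a step, ±0.0005°/2 = ±0.00025°, of the stored one.
Parallels shrink by cos φ, so at 23.196° a degree of longitude is 111300 × 0.9192 ≈ 102303 m.
East–west error: 0.00025° × 102303 m/° ≈ 25.5757 m.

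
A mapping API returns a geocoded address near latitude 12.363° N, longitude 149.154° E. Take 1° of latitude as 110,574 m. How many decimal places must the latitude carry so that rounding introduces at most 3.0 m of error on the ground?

5 decimal places

One degree of latitude covers 110574 m.
With N decimal places the half-ulp bound is 0.5·10⁻ᴺ°, or 0.5·10⁻ᴺ × 110574 m on the ground.
Setting 55287 × 10⁻ᴺ ≤ 3.0 gives 10ᴺ ≥ 1.843e+04, i.e. N ≥ 4.27.
So 5 decimal places suffice (0.553 m); 4 would allow up to 5.53 m.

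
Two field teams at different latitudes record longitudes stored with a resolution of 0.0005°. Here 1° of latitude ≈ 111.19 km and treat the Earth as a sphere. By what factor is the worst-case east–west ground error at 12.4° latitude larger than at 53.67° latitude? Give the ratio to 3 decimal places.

With a 0.0005° grid the true value lies within half a step, ±0.0005°/2 = ±0.00025°, of the stored one.
Error at 12.4° = 0.00025° × 111190 × cos 12.4° ≈ 27.797 × 0.9767 = 27.149 m.
Error at 53.67° = 0.00025° × 111190 × cos 53.67° ≈ 27.797 × 0.5924 = 16.468 m.
Ratio: 27.149 / 16.468 = cos 12.4° / cos 53.67° ≈ 1.6486.

1.649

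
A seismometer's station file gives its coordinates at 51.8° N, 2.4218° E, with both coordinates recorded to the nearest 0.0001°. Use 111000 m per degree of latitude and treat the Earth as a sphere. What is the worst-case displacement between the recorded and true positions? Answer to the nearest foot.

21 feet

Rounding to 4 decimal places leaves each coordinate within ±5e-05° of the true value.
North–south component: 5e-05° × 111000 = 5.55 m.
E–W at 51.8°: 5e-05° × 111000 × cos 51.8° = 5e-05 × 111000 × 0.6184 ≈ 3.43217 m.
Combining orthogonally: (5.55² + 3.43217²)^½ ≈ 6.52551 m.
Converting: 6.52551 m × 3.2808 ft/m ≈ 21.409 ft.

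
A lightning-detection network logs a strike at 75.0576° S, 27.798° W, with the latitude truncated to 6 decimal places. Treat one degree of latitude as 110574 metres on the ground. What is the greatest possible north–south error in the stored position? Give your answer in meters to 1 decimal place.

Truncating at 6 decimal places can drop up to a full unit in the last place, so the latitude may be off by as much as 1e-06°.
Along the meridian that is 1e-06° × 110574 m/° = 0.110574 m.

0.1 meters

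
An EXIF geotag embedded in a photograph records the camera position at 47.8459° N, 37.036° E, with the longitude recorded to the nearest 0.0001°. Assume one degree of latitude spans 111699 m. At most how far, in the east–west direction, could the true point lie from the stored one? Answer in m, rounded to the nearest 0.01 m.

3.75 m

Rounding to 4 decimal places leaves the longitude within ±5e-05° of the true value.
One degree of longitude at 47.8459° is 111699 × cos 47.8459° ≈ 111699 × 0.6711 = 74964.2 m.
Maximum E–W displacement: 5e-05 × 74964.2 = 3.74821 m.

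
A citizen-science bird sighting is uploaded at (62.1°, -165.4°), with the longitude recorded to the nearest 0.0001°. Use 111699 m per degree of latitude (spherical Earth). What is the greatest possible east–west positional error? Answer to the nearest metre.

Rounding to 4 decimal places leaves the longitude within ±5e-05° of the true value.
Parallels shrink by cos φ, so at 62.1° a degree of longitude is 111699 × 0.4679 ≈ 52267.3 m.
Maximum E–W displacement: 5e-05 × 52267.3 = 2.61336 m.

3 metres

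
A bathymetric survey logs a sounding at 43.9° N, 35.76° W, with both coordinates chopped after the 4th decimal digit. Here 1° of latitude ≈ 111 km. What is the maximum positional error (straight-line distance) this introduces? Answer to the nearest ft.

Truncating at 4 decimal places can drop up to a full unit in the last place, so each coordinate may be off by as much as 0.0001°.
N–S: 0.0001° × 111000 m/° = 11.1 m.
Longitude error → 0.0001 × 111000 × cos 43.9° = 0.0001 × 111000 × 0.7206 ≈ 7.99812 m.
Worst case both components are at the extreme and orthogonal: √(11.1² + 7.99812²) ≈ 13.6814 m.
Converting: 13.6814 m × 3.2808 ft/m ≈ 44.886 ft.

45 ft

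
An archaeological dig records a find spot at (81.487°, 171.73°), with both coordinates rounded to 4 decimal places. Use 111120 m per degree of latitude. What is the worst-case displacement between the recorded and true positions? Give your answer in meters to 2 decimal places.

Rounding to 4 decimal places leaves each coordinate within ±5e-05° of the true value.
N–S: 5e-05° × 111120 m/° = 5.556 m.
East–west component at 81.487°: 5e-05° × 111120 × cos 81.487° ≈ 5e-05 × 16449.5 ≈ 0.822476 m.
Combining orthogonally: (5.556² + 0.822476²)^½ ≈ 5.61655 m.

5.62 meters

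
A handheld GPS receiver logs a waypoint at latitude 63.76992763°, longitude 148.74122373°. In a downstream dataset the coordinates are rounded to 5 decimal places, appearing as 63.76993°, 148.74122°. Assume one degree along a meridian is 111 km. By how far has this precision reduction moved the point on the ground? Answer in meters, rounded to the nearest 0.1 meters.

Δlat = 63.76992763 − 63.76993 = -0.00000237°; Δlon = 148.74122373 − 148.74122 = +0.00000373°.
North–south shift: -0.00000237 × 111000 = -0.26307 m.
East–west at this latitude: 0.00000373° × 111000 × cos 63.7699° ≈ 0.00000373 × 49059.4 = 0.182992 m.
Hypotenuse of the two orthogonal shifts: √(0.26307² + 0.182992²) = 0.320456 m.

0.3 meters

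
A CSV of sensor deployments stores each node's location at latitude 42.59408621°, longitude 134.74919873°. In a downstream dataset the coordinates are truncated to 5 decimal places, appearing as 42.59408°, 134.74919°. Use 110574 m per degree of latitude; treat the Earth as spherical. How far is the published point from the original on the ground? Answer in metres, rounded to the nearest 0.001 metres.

0.988 metres

Δlat = 42.59408621 − 42.59408 = +0.00000621°; Δlon = 134.74919873 − 134.74919 = +0.00000873°.
North–south shift: 0.00000621 × 110574 = 0.686665 m.
East–west at this latitude: 0.00000873° × 110574 × cos 42.5941° ≈ 0.00000873 × 81400.9 = 0.71063 m.
Combined displacement = (0.686665² + 0.71063²)^½ ≈ 0.988182 m.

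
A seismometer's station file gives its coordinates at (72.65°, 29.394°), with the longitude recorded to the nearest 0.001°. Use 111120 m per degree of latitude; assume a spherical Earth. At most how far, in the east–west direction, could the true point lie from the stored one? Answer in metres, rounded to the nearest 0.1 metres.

16.6 metres

Rounding to 3 decimal places leaves the longitude within ±0.0005° of the true value.
Parallels shrink by cos φ, so at 72.65° a degree of longitude is 111120 × 0.2982 ≈ 33136.9 m.
East–west error: 0.0005° × 33136.9 m/° ≈ 16.5684 m.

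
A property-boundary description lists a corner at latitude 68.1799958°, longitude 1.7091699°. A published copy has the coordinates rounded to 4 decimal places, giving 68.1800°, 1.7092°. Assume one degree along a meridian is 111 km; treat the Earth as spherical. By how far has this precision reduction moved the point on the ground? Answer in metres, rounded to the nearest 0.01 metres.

1.33 metres

The latitude changed by -0.0000042° and the longitude by -0.0000301°.
North–south shift: -0.0000042 × 111000 = -0.4662 m.
E–W at 68.18°: -0.0000301° × 111000 × cos 68.18° = -0.0000301 × 111000 × 0.3717 ≈ -1.24186 m.
Combined displacement = (0.4662² + 1.24186²)^½ ≈ 1.32648 m.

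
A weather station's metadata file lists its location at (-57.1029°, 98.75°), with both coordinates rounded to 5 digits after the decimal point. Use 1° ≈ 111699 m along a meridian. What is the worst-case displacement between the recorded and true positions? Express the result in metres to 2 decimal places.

Rounding to 5 decimal places leaves each coordinate within ±5e-06° of the true value.
Latitude error → 5e-06 × 111699 = 0.558495 m along the meridian.
East–west component at 57.1029°: 5e-06° × 111699 × cos 57.1029° ≈ 5e-06 × 60667.3 ≈ 0.303336 m.
Worst case both components are at the extreme and orthogonal: √(0.558495² + 0.303336²) ≈ 0.635555 m.

0.64 metres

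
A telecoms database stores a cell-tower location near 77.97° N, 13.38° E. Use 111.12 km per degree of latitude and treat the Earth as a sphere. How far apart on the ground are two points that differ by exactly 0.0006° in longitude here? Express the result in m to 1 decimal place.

One degree of longitude here spans 111120 × cos 77.97° = 111120 × 0.2084 ≈ 23160.1 m; 0.0006° of that is 13.896 m.

13.9 m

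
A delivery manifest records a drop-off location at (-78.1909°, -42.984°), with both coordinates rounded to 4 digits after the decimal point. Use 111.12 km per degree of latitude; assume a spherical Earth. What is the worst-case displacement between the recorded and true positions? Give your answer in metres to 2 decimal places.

5.67 metres

Rounding to 4 decimal places leaves each coordinate within ±5e-05° of the true value.
Latitude error → 5e-05 × 111120 = 5.556 m along the meridian.
East–west component at 78.1909°: 5e-05° × 111120 × cos 78.1909° ≈ 5e-05 × 22740.9 ≈ 1.13704 m.
Worst case both components are at the extreme and orthogonal: √(5.556² + 1.13704²) ≈ 5.67116 m.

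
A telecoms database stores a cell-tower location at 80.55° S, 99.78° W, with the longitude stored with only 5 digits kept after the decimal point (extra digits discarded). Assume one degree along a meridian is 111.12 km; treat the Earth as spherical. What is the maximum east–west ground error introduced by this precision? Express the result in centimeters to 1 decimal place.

18.2 centimeters

Truncating at 5 decimal places can drop up to a full unit in the last place, so the longitude may be off by as much as 1e-05°.
At latitude 80.55° a degree of longitude spans 111120 m × cos 80.55° = 111120 × 0.1642 ≈ 18244.4 m.
East–west error: 1e-05° × 18244.4 m/° ≈ 0.182444 m.
That is 0.182444 m = 18.244 cm.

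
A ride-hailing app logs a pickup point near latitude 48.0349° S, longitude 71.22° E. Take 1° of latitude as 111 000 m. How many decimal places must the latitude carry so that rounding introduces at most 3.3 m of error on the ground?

One degree of latitude covers 111000 m.
With N decimal places the half-ulp bound is 0.5·10⁻ᴺ°, or 0.5·10⁻ᴺ × 111000 m on the ground.
Setting 55500 × 10⁻ᴺ ≤ 3.3 gives 10ᴺ ≥ 1.682e+04, i.e. N ≥ 4.23.
At 4 places the error can reach 5.55 m, but 5 places keeps it to 0.555 m.

5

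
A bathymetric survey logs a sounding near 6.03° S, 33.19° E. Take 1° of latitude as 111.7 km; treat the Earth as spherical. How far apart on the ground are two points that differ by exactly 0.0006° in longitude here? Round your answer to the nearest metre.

67 metres

One degree of longitude here spans 111700 × cos 6.03° = 111700 × 0.9945 ≈ 111082 m; 0.0006° of that is 66.6492 m.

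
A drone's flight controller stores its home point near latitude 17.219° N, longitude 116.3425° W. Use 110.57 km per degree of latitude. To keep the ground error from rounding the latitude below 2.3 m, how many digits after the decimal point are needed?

5 decimal places

One degree of latitude covers 110570 m.
With N decimal places the half-ulp bound is 0.5·10⁻ᴺ°, or 0.5·10⁻ᴺ × 110570 m on the ground.
Need 0.5 × 110570 × 10⁻ᴺ ≤ 2.3 → 10⁻ᴺ ≤ 4.160e-05, so N ≥ 4.38.
At 4 places the error can reach 5.53 m, but 5 places keeps it to 0.553 m.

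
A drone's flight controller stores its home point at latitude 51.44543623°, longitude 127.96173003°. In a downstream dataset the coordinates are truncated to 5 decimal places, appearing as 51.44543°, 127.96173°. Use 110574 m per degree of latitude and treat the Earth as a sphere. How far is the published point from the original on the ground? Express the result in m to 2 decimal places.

Δlat = 51.44543623 − 51.44543 = +0.00000623°; Δlon = 127.96173003 − 127.96173 = +0.00000003°.
N–S: 0.00000623° × 110574 m/° = 0.688876 m.
East–west at this latitude: 0.00000003° × 110574 × cos 51.4454° ≈ 0.00000003 × 68916.3 = 0.00206749 m.
Hypotenuse of the two orthogonal shifts: √(0.688876² + 0.00206749²) = 0.688879 m.

0.69 m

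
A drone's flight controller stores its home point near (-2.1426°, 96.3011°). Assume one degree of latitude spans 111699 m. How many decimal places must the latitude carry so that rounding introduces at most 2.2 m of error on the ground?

One degree of latitude covers 111699 m.
Rounding to N decimal places gives at most 0.5 × 10⁻ᴺ degrees of error, i.e. 0.5 × 10⁻ᴺ × 111699 m.
Need 0.5 × 111699 × 10⁻ᴺ ≤ 2.2 → 10⁻ᴺ ≤ 3.939e-05, so N ≥ 4.40.
So 5 decimal places suffice (0.558 m); 4 would allow up to 5.58 m.

5 decimal places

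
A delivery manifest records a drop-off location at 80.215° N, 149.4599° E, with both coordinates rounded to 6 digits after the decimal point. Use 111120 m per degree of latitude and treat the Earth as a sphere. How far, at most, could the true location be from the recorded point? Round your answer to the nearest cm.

Rounding to 6 decimal places leaves each coordinate within ±5e-07° of the true value.
North–south component: 5e-07° × 111120 = 0.05556 m.
East–west component at 80.215°: 5e-07° × 111120 × cos 80.215° ≈ 5e-07 × 18885 ≈ 0.00944251 m.
The two errors are perpendicular, so the maximum displacement is √(0.05556² + 0.00944251²) ≈ 0.0563567 m.
That is 0.0563567 m = 5.6357 cm.

6 cm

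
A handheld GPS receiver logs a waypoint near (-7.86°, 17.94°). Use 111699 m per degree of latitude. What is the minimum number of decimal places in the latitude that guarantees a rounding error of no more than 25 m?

One degree of latitude covers 111699 m.
With N decimal places the half-ulp bound is 0.5·10⁻ᴺ°, or 0.5·10⁻ᴺ × 111699 m on the ground.
Need 0.5 × 111699 × 10⁻ᴺ ≤ 25 → 10⁻ᴺ ≤ 4.476e-04, so N ≥ 3.35.
So 4 decimal places suffice (5.58 m); 3 would allow up to 55.8 m.

4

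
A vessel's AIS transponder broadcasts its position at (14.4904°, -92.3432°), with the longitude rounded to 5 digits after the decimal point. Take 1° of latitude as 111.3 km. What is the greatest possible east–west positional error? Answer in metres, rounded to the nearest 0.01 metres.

0.54 metres

Rounding to 5 decimal places leaves the longitude within ±5e-06° of the true value.
One degree of longitude at 14.4904° is 111300 × cos 14.4904° ≈ 111300 × 0.9682 = 107760 m.
East–west error: 5e-06° × 107760 m/° ≈ 0.538798 m.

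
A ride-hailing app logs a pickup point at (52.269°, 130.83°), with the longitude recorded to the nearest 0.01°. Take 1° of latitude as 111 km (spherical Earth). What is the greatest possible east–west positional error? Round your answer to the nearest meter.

Rounding to 2 decimal places leaves the longitude within ±0.005° of the true value.
One degree of longitude at 52.269° is 111000 × cos 52.269° ≈ 111000 × 0.6120 = 67927 m.
So at most 0.005° × 67927 ≈ 339.635 m east–west.

340 meters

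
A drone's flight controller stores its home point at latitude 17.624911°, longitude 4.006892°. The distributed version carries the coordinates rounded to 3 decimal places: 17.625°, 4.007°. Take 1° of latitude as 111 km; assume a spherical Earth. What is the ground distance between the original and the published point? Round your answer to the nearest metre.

Δlat = 17.624911 − 17.625 = -0.000089°; Δlon = 4.006892 − 4.007 = -0.000108°.
North–south shift: -0.000089 × 111000 = -9.879 m.
E–W at 17.625°: -0.000108° × 111000 × cos 17.625° = -0.000108 × 111000 × 0.9531 ≈ -11.4253 m.
Distance: √(9.879² + 11.4253²) ≈ 15.104 m.

15 metres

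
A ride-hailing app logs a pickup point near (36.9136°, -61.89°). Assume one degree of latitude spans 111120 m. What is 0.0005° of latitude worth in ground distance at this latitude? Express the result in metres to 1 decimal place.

Along a meridian 0.0005° is 0.0005 × 111120 = 55.56 m.

55.6 metres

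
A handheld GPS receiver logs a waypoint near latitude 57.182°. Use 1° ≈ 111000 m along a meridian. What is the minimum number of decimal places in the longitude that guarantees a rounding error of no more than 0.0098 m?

7

At 57.182° one degree of longitude covers 111000 × cos 57.182° ≈ 111000 × 0.5420 ≈ 60158.9 m.
N decimal places → at most half a unit in the last place, 0.5 × 10⁻ᴺ° = 60158.9/2 × 10⁻ᴺ m.
Need 0.5 × 60158.9 × 10⁻ᴺ ≤ 0.0098 → 10⁻ᴺ ≤ 3.258e-07, so N ≥ 6.49.
N = 6 would give 0.0301 m (too coarse); N = 7 gives 0.00301 m ≤ 0.0098 m.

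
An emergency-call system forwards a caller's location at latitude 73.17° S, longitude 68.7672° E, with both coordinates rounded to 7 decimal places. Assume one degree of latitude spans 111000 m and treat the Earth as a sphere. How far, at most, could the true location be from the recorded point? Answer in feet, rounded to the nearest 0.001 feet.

0.019 feet

Rounding to 7 decimal places leaves each coordinate within ±5e-08° of the true value.
North–south component: 5e-08° × 111000 = 0.00555 m.
E–W at 73.17°: 5e-08° × 111000 × cos 73.17° = 5e-08 × 111000 × 0.2895 ≈ 0.00160691 m.
Worst case both components are at the extreme and orthogonal: √(0.00555² + 0.00160691²) ≈ 0.00577795 m.
Converting: 0.00577795 m × 3.2808 ft/m ≈ 0.018957 ft.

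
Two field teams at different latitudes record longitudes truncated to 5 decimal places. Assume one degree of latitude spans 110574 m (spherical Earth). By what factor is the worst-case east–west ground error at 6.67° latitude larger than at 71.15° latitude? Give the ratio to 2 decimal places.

3.07

Truncating at 5 decimal places can drop up to a full unit in the last place, so the longitude may be off by as much as 1e-05°.
At 6.67°: 1e-05° × 110574 × cos 6.67° = 1e-05 × 110574 × 0.9932 ≈ 1.0983 m.
Error at 71.15° = 1e-05° × 110574 × cos 71.15° ≈ 1.1057 × 0.3231 = 0.35726 m.
Ratio: 1.0983 / 0.35726 = cos 6.67° / cos 71.15° ≈ 3.0741.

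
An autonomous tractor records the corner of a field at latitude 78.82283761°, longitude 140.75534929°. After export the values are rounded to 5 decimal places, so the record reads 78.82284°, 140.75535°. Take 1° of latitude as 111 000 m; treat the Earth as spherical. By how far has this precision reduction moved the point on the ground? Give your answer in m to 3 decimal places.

0.266 m

The latitude changed by -0.00000239° and the longitude by -0.00000071°.
N–S: -0.00000239° × 111000 m/° = -0.26529 m.
East–west at this latitude: -0.00000071° × 111000 × cos 78.8228° ≈ -0.00000071 × 21516.6 = -0.0152768 m.
Combined displacement = (0.26529² + 0.0152768²)^½ ≈ 0.265729 m.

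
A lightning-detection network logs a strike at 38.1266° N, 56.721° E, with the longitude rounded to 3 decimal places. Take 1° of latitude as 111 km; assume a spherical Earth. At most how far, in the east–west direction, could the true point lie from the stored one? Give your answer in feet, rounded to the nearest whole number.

Rounding to 3 decimal places leaves the longitude within ±0.0005° of the true value.
Parallels shrink by cos φ, so at 38.1266° a degree of longitude is 111000 × 0.7866 ≈ 87318 m.
So at most 0.0005° × 87318 ≈ 43.659 m east–west.
Converting: 43.659 m × 3.2808 ft/m ≈ 143.24 ft.

143 feet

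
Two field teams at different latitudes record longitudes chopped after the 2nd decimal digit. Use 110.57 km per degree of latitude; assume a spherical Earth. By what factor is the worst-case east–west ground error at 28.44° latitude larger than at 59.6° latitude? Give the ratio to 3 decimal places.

1.738

Truncating at 2 decimal places can drop up to a full unit in the last place, so the longitude may be off by as much as 0.01°.
Error at 28.44° = 0.01° × 110570 × cos 28.44° ≈ 1105.7 × 0.8793 = 972.26 m.
At 59.6°: 0.01° × 110570 × cos 59.6° = 0.01 × 110570 × 0.5060 ≈ 559.52 m.
The ratio reduces to cos 28.44° / cos 59.6° = 0.8793/0.5060 ≈ 1.7377.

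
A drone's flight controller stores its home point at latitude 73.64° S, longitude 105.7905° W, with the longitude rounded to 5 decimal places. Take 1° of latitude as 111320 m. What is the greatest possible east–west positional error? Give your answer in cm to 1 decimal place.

Rounding to 5 decimal places leaves the longitude within ±5e-06° of the true value.
Parallels shrink by cos φ, so at 73.64° a degree of longitude is 111320 × 0.2817 ≈ 31355.7 m.
East–west error: 5e-06° × 31355.7 m/° ≈ 0.156778 m.
That is 0.156778 m = 15.678 cm.

15.7 cm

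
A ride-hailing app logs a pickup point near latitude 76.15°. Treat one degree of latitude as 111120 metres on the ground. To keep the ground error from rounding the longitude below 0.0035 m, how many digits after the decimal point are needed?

7 decimal places

At 76.15° one degree of longitude covers 111120 × cos 76.15° ≈ 111120 × 0.2394 ≈ 26600 m.
Rounding to N decimal places gives at most 0.5 × 10⁻ᴺ degrees of error, i.e. 0.5 × 10⁻ᴺ × 26600 m.
Need 0.5 × 26600 × 10⁻ᴺ ≤ 0.0035 → 10⁻ᴺ ≤ 2.632e-07, so N ≥ 6.58.
So 7 decimal places suffice (0.00133 m); 6 would allow up to 0.0133 m.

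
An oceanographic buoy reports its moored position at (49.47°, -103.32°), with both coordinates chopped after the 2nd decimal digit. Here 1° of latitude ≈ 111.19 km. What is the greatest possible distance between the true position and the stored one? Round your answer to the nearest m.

Truncating at 2 decimal places can drop up to a full unit in the last place, so each coordinate may be off by as much as 0.01°.
N–S: 0.01° × 111190 m/° = 1111.9 m.
East–west component at 49.47°: 0.01° × 111190 × cos 49.47° ≈ 0.01 × 72256.4 ≈ 722.564 m.
The two errors are perpendicular, so the maximum displacement is √(1111.9² + 722.564²) ≈ 1326.05 m.

1326 m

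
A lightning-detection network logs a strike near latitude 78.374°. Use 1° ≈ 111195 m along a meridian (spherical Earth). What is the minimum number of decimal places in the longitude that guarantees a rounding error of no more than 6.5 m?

4 decimal places

At 78.374° one degree of longitude covers 111195 × cos 78.374° ≈ 111195 × 0.2015 ≈ 22408.3 m.
N decimal places → at most half a unit in the last place, 0.5 × 10⁻ᴺ° = 22408.3/2 × 10⁻ᴺ m.
Setting 11204.1 × 10⁻ᴺ ≤ 6.5 gives 10ᴺ ≥ 1724, i.e. N ≥ 3.24.
At 3 places the error can reach 11.2 m, but 4 places keeps it to 1.12 m.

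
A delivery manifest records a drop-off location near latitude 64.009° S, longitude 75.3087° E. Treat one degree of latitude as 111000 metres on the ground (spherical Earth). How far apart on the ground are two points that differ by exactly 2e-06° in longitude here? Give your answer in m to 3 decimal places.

2e-06° of longitude at 64.009° is 2e-06 × 111000 × cos 64.009° ≈ 2e-06 × 48643.5 = 0.0972871 m.

0.097 m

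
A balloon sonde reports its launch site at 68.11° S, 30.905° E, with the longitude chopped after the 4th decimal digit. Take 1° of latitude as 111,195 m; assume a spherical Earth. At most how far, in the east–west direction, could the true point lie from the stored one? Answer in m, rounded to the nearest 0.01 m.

Truncating at 4 decimal places can drop up to a full unit in the last place, so the longitude may be off by as much as 0.0001°.
One degree of longitude at 68.11° is 111195 × cos 68.11° ≈ 111195 × 0.3728 = 41456.4 m.
So at most 0.0001° × 41456.4 ≈ 4.14564 m east–west.

4.15 m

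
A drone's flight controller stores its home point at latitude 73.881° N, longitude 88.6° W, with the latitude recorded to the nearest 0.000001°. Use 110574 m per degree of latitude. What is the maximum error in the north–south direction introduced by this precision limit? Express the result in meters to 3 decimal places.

Rounding to 6 decimal places leaves the latitude within ±5e-07° of the true value.
North–south distance: 5e-07° × 110574 m/° = 0.055287 m.

0.055 meters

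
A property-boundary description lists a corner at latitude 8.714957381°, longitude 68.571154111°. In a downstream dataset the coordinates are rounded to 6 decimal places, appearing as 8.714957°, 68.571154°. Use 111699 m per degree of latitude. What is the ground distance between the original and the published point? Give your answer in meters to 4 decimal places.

0.0443 meters

Δlat = 8.714957381 − 8.714957 = +0.000000381°; Δlon = 68.571154111 − 68.571154 = +0.000000111°.
North–south shift: 0.000000381 × 111699 = 0.0425573 m.
East–west at this latitude: 0.000000111° × 111699 × cos 8.71496° ≈ 0.000000111 × 110409 = 0.0122554 m.
Combined displacement = (0.0425573² + 0.0122554²)^½ ≈ 0.0442868 m.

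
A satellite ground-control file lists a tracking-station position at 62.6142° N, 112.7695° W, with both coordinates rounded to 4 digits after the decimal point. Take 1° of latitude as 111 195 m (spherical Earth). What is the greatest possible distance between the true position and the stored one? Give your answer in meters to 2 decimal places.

6.12 meters

Rounding to 4 decimal places leaves each coordinate within ±5e-05° of the true value.
N–S: 5e-05° × 111195 m/° = 5.55975 m.
East–west component at 62.6142°: 5e-05° × 111195 × cos 62.6142° ≈ 5e-05 × 51147.4 ≈ 2.55737 m.
Combining orthogonally: (5.55975² + 2.55737²)^½ ≈ 6.11972 m.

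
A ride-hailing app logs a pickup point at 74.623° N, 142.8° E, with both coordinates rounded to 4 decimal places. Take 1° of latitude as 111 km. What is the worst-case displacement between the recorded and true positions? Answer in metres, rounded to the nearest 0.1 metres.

Rounding to 4 decimal places leaves each coordinate within ±5e-05° of the true value.
North–south component: 5e-05° × 111000 = 5.55 m.
East–west component at 74.623°: 5e-05° × 111000 × cos 74.623° ≈ 5e-05 × 29433.8 ≈ 1.47169 m.
The two errors are perpendicular, so the maximum displacement is √(5.55² + 1.47169²) ≈ 5.74181 m.

5.7 metres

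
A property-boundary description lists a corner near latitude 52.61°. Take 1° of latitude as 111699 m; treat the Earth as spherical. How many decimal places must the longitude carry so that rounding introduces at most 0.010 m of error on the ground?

At 52.61° one degree of longitude covers 111699 × cos 52.61° ≈ 111699 × 0.6072 ≈ 67827.8 m.
Rounding to N decimal places gives at most 0.5 × 10⁻ᴺ degrees of error, i.e. 0.5 × 10⁻ᴺ × 67827.8 m.
Need 0.5 × 67827.8 × 10⁻ᴺ ≤ 0.010 → 10⁻ᴺ ≤ 2.949e-07, so N ≥ 6.53.
N = 6 would give 0.0339 m (too coarse); N = 7 gives 0.00339 m ≤ 0.010 m.

7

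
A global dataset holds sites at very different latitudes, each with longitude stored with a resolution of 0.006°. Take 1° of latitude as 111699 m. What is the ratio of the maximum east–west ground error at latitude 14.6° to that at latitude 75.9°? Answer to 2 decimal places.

With a 0.006° grid the true value lies within half a step, ±0.006°/2 = ±0.003°, of the stored one.
At 14.6°: 0.003° × 111699 × cos 14.6° = 0.003 × 111699 × 0.9677 ≈ 324.28 m.
Error at 75.9° = 0.003° × 111699 × cos 75.9° ≈ 335.1 × 0.2436 = 81.635 m.
Ratio: 324.28 / 81.635 = cos 14.6° / cos 75.9° ≈ 3.9723.

3.97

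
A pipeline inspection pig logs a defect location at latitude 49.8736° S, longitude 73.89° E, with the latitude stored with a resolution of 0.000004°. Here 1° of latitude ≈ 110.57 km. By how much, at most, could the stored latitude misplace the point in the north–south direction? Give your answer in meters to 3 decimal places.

0.221 meters

With a 0.000004° grid the true value lies within half a step, ±0.000004°/2 = ±2e-06°, of the stored one.
Along the meridian that is 2e-06° × 110570 m/° = 0.22114 m.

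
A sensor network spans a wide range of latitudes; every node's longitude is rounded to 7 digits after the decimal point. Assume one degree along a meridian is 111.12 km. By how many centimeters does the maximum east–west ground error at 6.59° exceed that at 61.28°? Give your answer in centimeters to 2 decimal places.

0.28 centimeters

Rounding to 7 decimal places leaves the longitude within ±5e-08° of the true value.
At 6.59°: 5e-08° × 111120 × cos 6.59° = 5e-08 × 111120 × 0.9934 ≈ 0.0055193 m.
At 61.28°: 5e-08° × 111120 × cos 61.28° = 5e-08 × 111120 × 0.4805 ≈ 0.0026698 m.
Difference: 0.0055193 − 0.0026698 = 0.0028495 m.
That is 0.00284947 m = 0.28495 cm.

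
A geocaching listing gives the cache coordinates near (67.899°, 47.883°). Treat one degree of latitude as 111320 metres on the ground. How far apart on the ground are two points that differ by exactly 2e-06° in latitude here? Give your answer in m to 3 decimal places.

0.223 m

Along a meridian 2e-06° is 2e-06 × 111320 = 0.22264 m.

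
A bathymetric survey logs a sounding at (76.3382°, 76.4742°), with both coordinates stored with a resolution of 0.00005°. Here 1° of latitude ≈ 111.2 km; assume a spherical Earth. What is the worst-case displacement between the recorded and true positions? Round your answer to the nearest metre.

With a 0.00005° grid the true value lies within half a step, ±0.00005°/2 = ±2.5e-05°, of the stored one.
N–S: 2.5e-05° × 111200 m/° = 2.78 m.
Longitude error → 2.5e-05 × 111200 × cos 76.3382° = 2.5e-05 × 111200 × 0.2362 ≈ 0.656609 m.
The two errors are perpendicular, so the maximum displacement is √(2.78² + 0.656609²) ≈ 2.85649 m.

3 metres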